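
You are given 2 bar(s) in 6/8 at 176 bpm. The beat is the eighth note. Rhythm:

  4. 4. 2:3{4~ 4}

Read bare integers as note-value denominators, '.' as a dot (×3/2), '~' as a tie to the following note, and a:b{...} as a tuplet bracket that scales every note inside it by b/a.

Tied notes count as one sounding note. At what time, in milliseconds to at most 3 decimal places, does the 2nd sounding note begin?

note 2 onset = 3b = 1022.727ms

1. 0.0ms @ 0 + 1022.727ms (3)
2. 1022.727ms @ 3 + 1022.727ms (3)
3. 2045.455ms @ 6 + 2045.455ms (6)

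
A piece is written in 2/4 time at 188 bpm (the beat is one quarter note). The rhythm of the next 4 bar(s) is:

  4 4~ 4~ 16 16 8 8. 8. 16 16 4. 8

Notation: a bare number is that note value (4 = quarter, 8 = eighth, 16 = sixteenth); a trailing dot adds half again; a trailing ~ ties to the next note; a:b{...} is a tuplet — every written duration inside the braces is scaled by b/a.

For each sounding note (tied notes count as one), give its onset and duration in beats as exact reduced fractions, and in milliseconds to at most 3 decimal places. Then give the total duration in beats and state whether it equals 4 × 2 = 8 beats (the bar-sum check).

1) 0.0ms=0b +319.149ms=1b
2) 319.149ms=1b +718.085ms=9/4b
3) 1037.234ms=13/4b +79.787ms=1/4b
4) 1117.021ms=7/2b +159.574ms=1/2b
5) 1276.596ms=4b +239.362ms=3/4b
6) 1515.957ms=19/4b +239.362ms=3/4b
7) 1755.319ms=11/2b +79.787ms=1/4b
8) 1835.106ms=23/4b +79.787ms=1/4b
9) 1914.894ms=6b +478.723ms=3/2b
10) 2393.617ms=15/2b +159.574ms=1/2b
Σ=8b of 8 (188bpm 2/4) — PASS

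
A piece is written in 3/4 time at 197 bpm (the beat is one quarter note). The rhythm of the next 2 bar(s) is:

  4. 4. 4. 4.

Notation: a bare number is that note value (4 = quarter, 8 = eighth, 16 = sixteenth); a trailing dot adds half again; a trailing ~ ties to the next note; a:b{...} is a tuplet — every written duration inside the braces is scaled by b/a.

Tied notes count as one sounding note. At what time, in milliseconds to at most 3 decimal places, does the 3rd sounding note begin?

note 3 onset = 3b = 913.706ms

1. 0.0ms @ 0 + 456.853ms (3/2)
2. 456.853ms @ 3/2 + 456.853ms (3/2)
3. 913.706ms @ 3 + 456.853ms (3/2)
4. 1370.558ms @ 9/2 + 456.853ms (3/2)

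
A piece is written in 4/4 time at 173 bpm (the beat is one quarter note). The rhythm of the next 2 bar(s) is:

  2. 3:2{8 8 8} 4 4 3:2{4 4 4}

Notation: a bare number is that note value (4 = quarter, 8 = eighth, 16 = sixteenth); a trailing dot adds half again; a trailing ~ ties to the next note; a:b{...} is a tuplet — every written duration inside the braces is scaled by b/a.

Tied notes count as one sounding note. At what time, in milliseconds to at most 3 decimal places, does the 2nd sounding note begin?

1. 0.0ms @ 0 + 1040.462ms (3)
2. 1040.462ms @ 3 + 115.607ms (1/3)
3. 1156.069ms @ 10/3 + 115.607ms (1/3)
4. 1271.676ms @ 11/3 + 115.607ms (1/3)
5. 1387.283ms @ 4 + 346.821ms (1)
6. 1734.104ms @ 5 + 346.821ms (1)
7. 2080.925ms @ 6 + 231.214ms (2/3)
8. 2312.139ms @ 20/3 + 231.214ms (2/3)
9. 2543.353ms @ 22/3 + 231.214ms (2/3)

note 2 onset = 3b = 1040.462ms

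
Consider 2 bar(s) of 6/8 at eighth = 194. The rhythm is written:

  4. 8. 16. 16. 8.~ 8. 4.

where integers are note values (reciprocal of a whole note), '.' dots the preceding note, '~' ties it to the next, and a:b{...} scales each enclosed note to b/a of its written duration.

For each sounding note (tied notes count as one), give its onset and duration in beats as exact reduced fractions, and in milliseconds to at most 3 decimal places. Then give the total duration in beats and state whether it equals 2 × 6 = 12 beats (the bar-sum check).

1) 0.0ms=0b +927.835ms=3b
2) 927.835ms=3b +463.918ms=3/2b
3) 1391.753ms=9/2b +231.959ms=3/4b
4) 1623.711ms=21/4b +231.959ms=3/4b
5) 1855.67ms=6b +927.835ms=3b
6) 2783.505ms=9b +927.835ms=3b
Σ=12b of 12 (194bpm 6/8) — PASS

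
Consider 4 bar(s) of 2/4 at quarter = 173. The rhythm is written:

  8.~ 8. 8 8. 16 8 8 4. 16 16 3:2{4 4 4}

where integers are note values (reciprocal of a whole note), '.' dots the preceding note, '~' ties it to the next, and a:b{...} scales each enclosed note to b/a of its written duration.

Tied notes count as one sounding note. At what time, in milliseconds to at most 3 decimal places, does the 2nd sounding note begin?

note 2 onset = 3/2b = 520.231ms

1. 0.0ms @ 0 + 520.231ms (3/2)
2. 520.231ms @ 3/2 + 173.41ms (1/2)
3. 693.642ms @ 2 + 260.116ms (3/4)
4. 953.757ms @ 11/4 + 86.705ms (1/4)
5. 1040.462ms @ 3 + 173.41ms (1/2)
6. 1213.873ms @ 7/2 + 173.41ms (1/2)
7. 1387.283ms @ 4 + 520.231ms (3/2)
8. 1907.514ms @ 11/2 + 86.705ms (1/4)
9. 1994.22ms @ 23/4 + 86.705ms (1/4)
10. 2080.925ms @ 6 + 231.214ms (2/3)
11. 2312.139ms @ 20/3 + 231.214ms (2/3)
12. 2543.353ms @ 22/3 + 231.214ms (2/3)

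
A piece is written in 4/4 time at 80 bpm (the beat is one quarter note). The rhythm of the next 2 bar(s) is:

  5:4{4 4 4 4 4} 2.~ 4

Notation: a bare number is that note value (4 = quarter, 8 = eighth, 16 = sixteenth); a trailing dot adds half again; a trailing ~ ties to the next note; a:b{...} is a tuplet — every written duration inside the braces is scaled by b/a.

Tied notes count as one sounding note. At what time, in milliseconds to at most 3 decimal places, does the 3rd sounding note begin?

1. 0.0ms @ 0 + 600.0ms (4/5)
2. 600.0ms @ 4/5 + 600.0ms (4/5)
3. 1200.0ms @ 8/5 + 600.0ms (4/5)
4. 1800.0ms @ 12/5 + 600.0ms (4/5)
5. 2400.0ms @ 16/5 + 600.0ms (4/5)
6. 3000.0ms @ 4 + 3000.0ms (4)

note 3 onset = 8/5b = 1200.0ms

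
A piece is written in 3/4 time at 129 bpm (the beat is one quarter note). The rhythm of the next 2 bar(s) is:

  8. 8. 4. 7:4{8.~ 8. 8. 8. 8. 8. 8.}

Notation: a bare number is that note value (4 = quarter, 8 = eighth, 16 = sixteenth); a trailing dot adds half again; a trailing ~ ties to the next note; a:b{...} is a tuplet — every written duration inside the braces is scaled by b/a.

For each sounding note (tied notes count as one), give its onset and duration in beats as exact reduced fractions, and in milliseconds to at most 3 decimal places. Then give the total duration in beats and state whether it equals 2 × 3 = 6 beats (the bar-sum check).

1) 0.0ms=0b +348.837ms=3/4b
2) 348.837ms=3/4b +348.837ms=3/4b
3) 697.674ms=3/2b +697.674ms=3/2b
4) 1395.349ms=3b +398.671ms=6/7b
5) 1794.02ms=27/7b +199.336ms=3/7b
6) 1993.355ms=30/7b +199.336ms=3/7b
7) 2192.691ms=33/7b +199.336ms=3/7b
8) 2392.027ms=36/7b +199.336ms=3/7b
9) 2591.362ms=39/7b +199.336ms=3/7b
Σ=6b of 6 (129bpm 3/4) — PASS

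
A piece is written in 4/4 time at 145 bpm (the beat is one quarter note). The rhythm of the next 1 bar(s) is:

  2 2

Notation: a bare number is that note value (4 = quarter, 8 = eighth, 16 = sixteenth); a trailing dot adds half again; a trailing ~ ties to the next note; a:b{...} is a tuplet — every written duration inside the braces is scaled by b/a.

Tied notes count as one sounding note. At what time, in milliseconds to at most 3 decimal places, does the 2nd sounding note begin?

note 2 onset = 2b = 827.586ms

1. 0.0ms @ 0 + 827.586ms (2)
2. 827.586ms @ 2 + 827.586ms (2)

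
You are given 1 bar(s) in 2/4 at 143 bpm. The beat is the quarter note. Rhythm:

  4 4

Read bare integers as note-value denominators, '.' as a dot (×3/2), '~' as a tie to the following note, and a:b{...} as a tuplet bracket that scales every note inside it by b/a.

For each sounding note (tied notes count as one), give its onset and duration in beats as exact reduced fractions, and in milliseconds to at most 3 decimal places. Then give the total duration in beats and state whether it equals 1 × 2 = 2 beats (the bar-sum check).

1) 0.0ms=0b +419.58ms=1b
2) 419.58ms=1b +419.58ms=1b
Σ=2b of 2 (143bpm 2/4) — PASS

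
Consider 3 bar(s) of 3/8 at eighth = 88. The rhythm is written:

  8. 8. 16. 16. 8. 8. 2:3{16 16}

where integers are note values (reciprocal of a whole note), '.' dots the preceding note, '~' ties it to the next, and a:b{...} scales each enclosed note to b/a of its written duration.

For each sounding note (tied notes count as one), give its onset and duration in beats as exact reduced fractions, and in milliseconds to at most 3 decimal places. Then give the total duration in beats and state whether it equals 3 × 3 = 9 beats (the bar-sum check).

1) 0.0ms=0b +1022.727ms=3/2b
2) 1022.727ms=3/2b +1022.727ms=3/2b
3) 2045.455ms=3b +511.364ms=3/4b
4) 2556.818ms=15/4b +511.364ms=3/4b
5) 3068.182ms=9/2b +1022.727ms=3/2b
6) 4090.909ms=6b +1022.727ms=3/2b
7) 5113.636ms=15/2b +511.364ms=3/4b
8) 5625.0ms=33/4b +511.364ms=3/4b
Σ=9b of 9 (88bpm 3/8) — PASS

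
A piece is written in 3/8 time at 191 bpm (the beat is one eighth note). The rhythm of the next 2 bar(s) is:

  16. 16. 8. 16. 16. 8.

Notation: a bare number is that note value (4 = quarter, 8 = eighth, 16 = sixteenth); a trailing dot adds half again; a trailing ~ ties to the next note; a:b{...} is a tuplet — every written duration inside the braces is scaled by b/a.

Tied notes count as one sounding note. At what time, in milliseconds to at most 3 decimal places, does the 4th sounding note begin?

note 4 onset = 3b = 942.408ms

1. 0.0ms @ 0 + 235.602ms (3/4)
2. 235.602ms @ 3/4 + 235.602ms (3/4)
3. 471.204ms @ 3/2 + 471.204ms (3/2)
4. 942.408ms @ 3 + 235.602ms (3/4)
5. 1178.01ms @ 15/4 + 235.602ms (3/4)
6. 1413.613ms @ 9/2 + 471.204ms (3/2)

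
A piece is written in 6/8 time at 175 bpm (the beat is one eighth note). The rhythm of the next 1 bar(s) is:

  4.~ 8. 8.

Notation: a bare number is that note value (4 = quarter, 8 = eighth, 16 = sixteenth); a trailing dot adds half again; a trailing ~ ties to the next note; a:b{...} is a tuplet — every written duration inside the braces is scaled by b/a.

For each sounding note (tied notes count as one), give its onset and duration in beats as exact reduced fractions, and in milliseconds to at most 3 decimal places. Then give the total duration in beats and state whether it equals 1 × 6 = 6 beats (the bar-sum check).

1) 0.0ms=0b +1542.857ms=9/2b
2) 1542.857ms=9/2b +514.286ms=3/2b
Σ=6b of 6 (175bpm 6/8) — PASS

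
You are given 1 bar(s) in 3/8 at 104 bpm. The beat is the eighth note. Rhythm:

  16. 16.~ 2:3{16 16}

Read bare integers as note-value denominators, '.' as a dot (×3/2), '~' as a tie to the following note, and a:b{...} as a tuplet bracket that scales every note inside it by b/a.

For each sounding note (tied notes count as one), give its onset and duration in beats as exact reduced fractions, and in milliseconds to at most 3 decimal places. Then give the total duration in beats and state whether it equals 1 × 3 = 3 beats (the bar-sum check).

1) 0.0ms=0b +432.692ms=3/4b
2) 432.692ms=3/4b +865.385ms=3/2b
3) 1298.077ms=9/4b +432.692ms=3/4b
Σ=3b of 3 (104bpm 3/8) — PASS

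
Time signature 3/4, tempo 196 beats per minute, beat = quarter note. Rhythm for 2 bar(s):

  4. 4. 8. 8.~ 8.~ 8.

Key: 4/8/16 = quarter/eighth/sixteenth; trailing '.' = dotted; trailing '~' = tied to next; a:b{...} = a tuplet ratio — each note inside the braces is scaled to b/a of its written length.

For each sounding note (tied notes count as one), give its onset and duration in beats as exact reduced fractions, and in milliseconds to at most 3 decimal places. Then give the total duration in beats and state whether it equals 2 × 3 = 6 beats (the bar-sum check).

1) 0.0ms=0b +459.184ms=3/2b
2) 459.184ms=3/2b +459.184ms=3/2b
3) 918.367ms=3b +229.592ms=3/4b
4) 1147.959ms=15/4b +688.776ms=9/4b
Σ=6b of 6 (196bpm 3/4) — PASS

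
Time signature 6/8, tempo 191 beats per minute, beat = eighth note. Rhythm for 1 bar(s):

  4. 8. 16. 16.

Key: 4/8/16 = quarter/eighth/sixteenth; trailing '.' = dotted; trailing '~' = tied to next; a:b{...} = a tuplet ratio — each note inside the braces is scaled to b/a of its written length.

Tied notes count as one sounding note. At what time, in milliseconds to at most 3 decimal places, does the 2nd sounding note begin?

1. 0.0ms @ 0 + 942.408ms (3)
2. 942.408ms @ 3 + 471.204ms (3/2)
3. 1413.613ms @ 9/2 + 235.602ms (3/4)
4. 1649.215ms @ 21/4 + 235.602ms (3/4)

note 2 onset = 3b = 942.408ms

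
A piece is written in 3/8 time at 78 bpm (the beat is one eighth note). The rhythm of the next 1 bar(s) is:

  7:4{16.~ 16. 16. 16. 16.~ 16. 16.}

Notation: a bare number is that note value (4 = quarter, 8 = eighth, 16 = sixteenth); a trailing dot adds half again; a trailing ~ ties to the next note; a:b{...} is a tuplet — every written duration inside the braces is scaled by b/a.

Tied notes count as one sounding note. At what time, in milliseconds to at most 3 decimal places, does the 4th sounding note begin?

note 4 onset = 12/7b = 1318.681ms

1. 0.0ms @ 0 + 659.341ms (6/7)
2. 659.341ms @ 6/7 + 329.67ms (3/7)
3. 989.011ms @ 9/7 + 329.67ms (3/7)
4. 1318.681ms @ 12/7 + 659.341ms (6/7)
5. 1978.022ms @ 18/7 + 329.67ms (3/7)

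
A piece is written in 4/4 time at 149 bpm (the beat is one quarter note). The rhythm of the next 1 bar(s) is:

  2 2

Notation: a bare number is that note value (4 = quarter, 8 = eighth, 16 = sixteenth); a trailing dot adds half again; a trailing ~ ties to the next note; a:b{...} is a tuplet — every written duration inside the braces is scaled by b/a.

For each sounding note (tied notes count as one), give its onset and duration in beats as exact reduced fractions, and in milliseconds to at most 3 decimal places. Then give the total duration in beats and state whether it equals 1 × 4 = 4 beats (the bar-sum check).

1) 0.0ms=0b +805.369ms=2b
2) 805.369ms=2b +805.369ms=2b
Σ=4b of 4 (149bpm 4/4) — PASS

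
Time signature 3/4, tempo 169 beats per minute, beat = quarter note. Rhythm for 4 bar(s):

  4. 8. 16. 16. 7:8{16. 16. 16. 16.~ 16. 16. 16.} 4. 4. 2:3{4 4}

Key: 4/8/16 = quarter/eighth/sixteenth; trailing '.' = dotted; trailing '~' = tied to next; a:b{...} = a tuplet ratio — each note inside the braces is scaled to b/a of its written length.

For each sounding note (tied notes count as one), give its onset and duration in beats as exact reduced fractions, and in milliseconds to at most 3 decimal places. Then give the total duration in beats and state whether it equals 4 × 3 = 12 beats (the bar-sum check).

1) 0.0ms=0b +532.544ms=3/2b
2) 532.544ms=3/2b +266.272ms=3/4b
3) 798.817ms=9/4b +133.136ms=3/8b
4) 931.953ms=21/8b +133.136ms=3/8b
5) 1065.089ms=3b +152.156ms=3/7b
6) 1217.244ms=24/7b +152.156ms=3/7b
7) 1369.4ms=27/7b +152.156ms=3/7b
8) 1521.555ms=30/7b +304.311ms=6/7b
9) 1825.866ms=36/7b +152.156ms=3/7b
10) 1978.022ms=39/7b +152.156ms=3/7b
11) 2130.178ms=6b +532.544ms=3/2b
12) 2662.722ms=15/2b +532.544ms=3/2b
13) 3195.266ms=9b +532.544ms=3/2b
14) 3727.811ms=21/2b +532.544ms=3/2b
Σ=12b of 12 (169bpm 3/4) — PASS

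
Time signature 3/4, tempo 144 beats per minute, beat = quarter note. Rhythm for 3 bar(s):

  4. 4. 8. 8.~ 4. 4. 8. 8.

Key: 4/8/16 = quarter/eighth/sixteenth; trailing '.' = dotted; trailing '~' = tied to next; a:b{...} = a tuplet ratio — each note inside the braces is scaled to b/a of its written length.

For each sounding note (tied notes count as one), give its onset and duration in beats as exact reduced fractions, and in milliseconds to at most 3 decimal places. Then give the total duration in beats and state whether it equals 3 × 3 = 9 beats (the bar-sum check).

1) 0.0ms=0b +625.0ms=3/2b
2) 625.0ms=3/2b +625.0ms=3/2b
3) 1250.0ms=3b +312.5ms=3/4b
4) 1562.5ms=15/4b +937.5ms=9/4b
5) 2500.0ms=6b +625.0ms=3/2b
6) 3125.0ms=15/2b +312.5ms=3/4b
7) 3437.5ms=33/4b +312.5ms=3/4b
Σ=9b of 9 (144bpm 3/4) — PASS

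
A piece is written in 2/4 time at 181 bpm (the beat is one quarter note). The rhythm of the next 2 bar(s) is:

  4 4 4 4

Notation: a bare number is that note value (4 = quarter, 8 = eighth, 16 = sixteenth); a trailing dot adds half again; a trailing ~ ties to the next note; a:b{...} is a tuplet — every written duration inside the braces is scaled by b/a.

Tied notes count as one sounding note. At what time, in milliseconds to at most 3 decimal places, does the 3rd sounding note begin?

1. 0.0ms @ 0 + 331.492ms (1)
2. 331.492ms @ 1 + 331.492ms (1)
3. 662.983ms @ 2 + 331.492ms (1)
4. 994.475ms @ 3 + 331.492ms (1)

note 3 onset = 2b = 662.983ms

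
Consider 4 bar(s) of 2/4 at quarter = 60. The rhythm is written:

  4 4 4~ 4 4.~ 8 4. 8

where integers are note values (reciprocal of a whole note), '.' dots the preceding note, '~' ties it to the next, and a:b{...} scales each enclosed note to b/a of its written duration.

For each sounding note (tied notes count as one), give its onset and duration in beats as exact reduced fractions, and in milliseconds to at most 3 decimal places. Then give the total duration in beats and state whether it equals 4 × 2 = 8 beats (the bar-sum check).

1) 0.0ms=0b +1000.0ms=1b
2) 1000.0ms=1b +1000.0ms=1b
3) 2000.0ms=2b +2000.0ms=2b
4) 4000.0ms=4b +2000.0ms=2b
5) 6000.0ms=6b +1500.0ms=3/2b
6) 7500.0ms=15/2b +500.0ms=1/2b
Σ=8b of 8 (60bpm 2/4) — PASS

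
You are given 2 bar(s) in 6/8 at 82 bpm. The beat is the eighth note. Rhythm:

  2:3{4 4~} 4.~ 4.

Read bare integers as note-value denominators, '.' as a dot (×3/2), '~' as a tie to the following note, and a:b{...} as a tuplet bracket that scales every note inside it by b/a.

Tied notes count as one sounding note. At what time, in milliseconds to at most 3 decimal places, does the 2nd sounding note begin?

note 2 onset = 3b = 2195.122ms

1. 0.0ms @ 0 + 2195.122ms (3)
2. 2195.122ms @ 3 + 6585.366ms (9)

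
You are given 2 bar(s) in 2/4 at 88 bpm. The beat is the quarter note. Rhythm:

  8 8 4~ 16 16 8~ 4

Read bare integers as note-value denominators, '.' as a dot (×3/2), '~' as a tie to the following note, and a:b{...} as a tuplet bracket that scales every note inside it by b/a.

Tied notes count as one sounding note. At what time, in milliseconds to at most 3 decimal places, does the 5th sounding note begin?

note 5 onset = 5/2b = 1704.545ms

1. 0.0ms @ 0 + 340.909ms (1/2)
2. 340.909ms @ 1/2 + 340.909ms (1/2)
3. 681.818ms @ 1 + 852.273ms (5/4)
4. 1534.091ms @ 9/4 + 170.455ms (1/4)
5. 1704.545ms @ 5/2 + 1022.727ms (3/2)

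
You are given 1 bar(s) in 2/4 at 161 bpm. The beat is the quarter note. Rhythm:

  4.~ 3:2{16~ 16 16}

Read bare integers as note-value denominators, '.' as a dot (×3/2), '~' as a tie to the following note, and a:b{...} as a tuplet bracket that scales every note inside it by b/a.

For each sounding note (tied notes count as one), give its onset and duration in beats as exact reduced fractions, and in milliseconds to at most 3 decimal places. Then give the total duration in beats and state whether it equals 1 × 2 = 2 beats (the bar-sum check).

1) 0.0ms=0b +683.23ms=11/6b
2) 683.23ms=11/6b +62.112ms=1/6b
Σ=2b of 2 (161bpm 2/4) — PASS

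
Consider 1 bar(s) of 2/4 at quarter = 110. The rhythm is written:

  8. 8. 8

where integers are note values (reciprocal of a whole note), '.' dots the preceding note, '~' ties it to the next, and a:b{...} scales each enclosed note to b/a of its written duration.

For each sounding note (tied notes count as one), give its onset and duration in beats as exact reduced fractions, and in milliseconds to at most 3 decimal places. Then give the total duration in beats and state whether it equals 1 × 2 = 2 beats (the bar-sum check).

1) 0.0ms=0b +409.091ms=3/4b
2) 409.091ms=3/4b +409.091ms=3/4b
3) 818.182ms=3/2b +272.727ms=1/2b
Σ=2b of 2 (110bpm 2/4) — PASS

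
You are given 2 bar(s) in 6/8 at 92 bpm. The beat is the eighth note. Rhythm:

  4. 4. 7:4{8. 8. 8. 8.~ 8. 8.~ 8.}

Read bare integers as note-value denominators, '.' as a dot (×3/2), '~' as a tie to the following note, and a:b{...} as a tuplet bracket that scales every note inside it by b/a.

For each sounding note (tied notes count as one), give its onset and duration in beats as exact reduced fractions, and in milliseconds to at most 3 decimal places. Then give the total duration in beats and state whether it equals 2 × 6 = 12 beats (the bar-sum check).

1) 0.0ms=0b +1956.522ms=3b
2) 1956.522ms=3b +1956.522ms=3b
3) 3913.043ms=6b +559.006ms=6/7b
4) 4472.05ms=48/7b +559.006ms=6/7b
5) 5031.056ms=54/7b +559.006ms=6/7b
6) 5590.062ms=60/7b +1118.012ms=12/7b
7) 6708.075ms=72/7b +1118.012ms=12/7b
Σ=12b of 12 (92bpm 6/8) — PASS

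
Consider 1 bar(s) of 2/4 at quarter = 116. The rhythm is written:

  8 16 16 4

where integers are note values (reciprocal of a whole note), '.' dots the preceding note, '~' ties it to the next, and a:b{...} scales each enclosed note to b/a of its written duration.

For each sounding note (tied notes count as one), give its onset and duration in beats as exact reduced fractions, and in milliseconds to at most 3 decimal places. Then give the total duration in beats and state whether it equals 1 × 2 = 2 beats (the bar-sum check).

1) 0.0ms=0b +258.621ms=1/2b
2) 258.621ms=1/2b +129.31ms=1/4b
3) 387.931ms=3/4b +129.31ms=1/4b
4) 517.241ms=1b +517.241ms=1b
Σ=2b of 2 (116bpm 2/4) — PASS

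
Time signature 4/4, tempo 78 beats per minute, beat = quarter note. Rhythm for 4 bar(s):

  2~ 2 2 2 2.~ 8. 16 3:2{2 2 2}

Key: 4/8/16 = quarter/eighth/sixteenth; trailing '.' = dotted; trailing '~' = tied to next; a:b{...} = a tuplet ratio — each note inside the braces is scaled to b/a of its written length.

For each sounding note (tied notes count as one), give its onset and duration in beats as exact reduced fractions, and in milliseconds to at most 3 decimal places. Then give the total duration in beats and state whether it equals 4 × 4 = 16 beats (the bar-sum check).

1) 0.0ms=0b +3076.923ms=4b
2) 3076.923ms=4b +1538.462ms=2b
3) 4615.385ms=6b +1538.462ms=2b
4) 6153.846ms=8b +2884.615ms=15/4b
5) 9038.462ms=47/4b +192.308ms=1/4b
6) 9230.769ms=12b +1025.641ms=4/3b
7) 10256.41ms=40/3b +1025.641ms=4/3b
8) 11282.051ms=44/3b +1025.641ms=4/3b
Σ=16b of 16 (78bpm 4/4) — PASS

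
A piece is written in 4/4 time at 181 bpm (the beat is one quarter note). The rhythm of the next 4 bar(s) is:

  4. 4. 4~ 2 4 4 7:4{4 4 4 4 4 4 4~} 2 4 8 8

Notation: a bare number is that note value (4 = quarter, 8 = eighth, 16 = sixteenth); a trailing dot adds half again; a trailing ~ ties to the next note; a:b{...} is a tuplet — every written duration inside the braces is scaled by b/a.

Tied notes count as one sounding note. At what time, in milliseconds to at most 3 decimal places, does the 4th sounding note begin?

1. 0.0ms @ 0 + 497.238ms (3/2)
2. 497.238ms @ 3/2 + 497.238ms (3/2)
3. 994.475ms @ 3 + 994.475ms (3)
4. 1988.95ms @ 6 + 331.492ms (1)
5. 2320.442ms @ 7 + 331.492ms (1)
6. 2651.934ms @ 8 + 189.424ms (4/7)
7. 2841.358ms @ 60/7 + 189.424ms (4/7)
8. 3030.781ms @ 64/7 + 189.424ms (4/7)
9. 3220.205ms @ 68/7 + 189.424ms (4/7)
10. 3409.629ms @ 72/7 + 189.424ms (4/7)
11. 3599.053ms @ 76/7 + 189.424ms (4/7)
12. 3788.477ms @ 80/7 + 852.407ms (18/7)
13. 4640.884ms @ 14 + 331.492ms (1)
14. 4972.376ms @ 15 + 165.746ms (1/2)
15. 5138.122ms @ 31/2 + 165.746ms (1/2)

note 4 onset = 6b = 1988.95ms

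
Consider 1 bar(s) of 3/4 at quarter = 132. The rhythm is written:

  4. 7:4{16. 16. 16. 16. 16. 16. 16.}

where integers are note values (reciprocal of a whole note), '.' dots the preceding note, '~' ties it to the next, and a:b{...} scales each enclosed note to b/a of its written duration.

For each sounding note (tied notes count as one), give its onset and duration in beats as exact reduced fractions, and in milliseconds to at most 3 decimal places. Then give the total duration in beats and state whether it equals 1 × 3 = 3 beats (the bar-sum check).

1) 0.0ms=0b +681.818ms=3/2b
2) 681.818ms=3/2b +97.403ms=3/14b
3) 779.221ms=12/7b +97.403ms=3/14b
4) 876.623ms=27/14b +97.403ms=3/14b
5) 974.026ms=15/7b +97.403ms=3/14b
6) 1071.429ms=33/14b +97.403ms=3/14b
7) 1168.831ms=18/7b +97.403ms=3/14b
8) 1266.234ms=39/14b +97.403ms=3/14b
Σ=3b of 3 (132bpm 3/4) — PASS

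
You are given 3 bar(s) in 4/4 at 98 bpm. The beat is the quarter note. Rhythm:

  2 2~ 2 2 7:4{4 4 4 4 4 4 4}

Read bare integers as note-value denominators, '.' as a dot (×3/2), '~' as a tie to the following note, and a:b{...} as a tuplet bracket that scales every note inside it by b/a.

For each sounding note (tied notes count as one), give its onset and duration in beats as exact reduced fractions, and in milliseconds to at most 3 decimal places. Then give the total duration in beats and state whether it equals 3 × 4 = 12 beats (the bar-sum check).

1) 0.0ms=0b +1224.49ms=2b
2) 1224.49ms=2b +2448.98ms=4b
3) 3673.469ms=6b +1224.49ms=2b
4) 4897.959ms=8b +349.854ms=4/7b
5) 5247.813ms=60/7b +349.854ms=4/7b
6) 5597.668ms=64/7b +349.854ms=4/7b
7) 5947.522ms=68/7b +349.854ms=4/7b
8) 6297.376ms=72/7b +349.854ms=4/7b
9) 6647.23ms=76/7b +349.854ms=4/7b
10) 6997.085ms=80/7b +349.854ms=4/7b
Σ=12b of 12 (98bpm 4/4) — PASS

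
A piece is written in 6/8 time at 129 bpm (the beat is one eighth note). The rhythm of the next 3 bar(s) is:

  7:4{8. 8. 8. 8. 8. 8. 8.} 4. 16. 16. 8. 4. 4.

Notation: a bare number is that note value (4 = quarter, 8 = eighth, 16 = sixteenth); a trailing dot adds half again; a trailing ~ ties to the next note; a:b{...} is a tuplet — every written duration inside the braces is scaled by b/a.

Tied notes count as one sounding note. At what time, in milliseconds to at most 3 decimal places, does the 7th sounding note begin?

1. 0.0ms @ 0 + 398.671ms (6/7)
2. 398.671ms @ 6/7 + 398.671ms (6/7)
3. 797.342ms @ 12/7 + 398.671ms (6/7)
4. 1196.013ms @ 18/7 + 398.671ms (6/7)
5. 1594.684ms @ 24/7 + 398.671ms (6/7)
6. 1993.355ms @ 30/7 + 398.671ms (6/7)
7. 2392.027ms @ 36/7 + 398.671ms (6/7)
8. 2790.698ms @ 6 + 1395.349ms (3)
9. 4186.047ms @ 9 + 348.837ms (3/4)
10. 4534.884ms @ 39/4 + 348.837ms (3/4)
11. 4883.721ms @ 21/2 + 697.674ms (3/2)
12. 5581.395ms @ 12 + 1395.349ms (3)
13. 6976.744ms @ 15 + 1395.349ms (3)

note 7 onset = 36/7b = 2392.027ms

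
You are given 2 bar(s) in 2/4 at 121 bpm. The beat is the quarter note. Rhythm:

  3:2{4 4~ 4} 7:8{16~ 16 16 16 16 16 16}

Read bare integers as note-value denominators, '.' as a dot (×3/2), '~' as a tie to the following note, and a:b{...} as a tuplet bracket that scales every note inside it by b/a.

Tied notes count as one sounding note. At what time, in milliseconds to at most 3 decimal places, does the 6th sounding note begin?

1. 0.0ms @ 0 + 330.579ms (2/3)
2. 330.579ms @ 2/3 + 661.157ms (4/3)
3. 991.736ms @ 2 + 283.353ms (4/7)
4. 1275.089ms @ 18/7 + 141.677ms (2/7)
5. 1416.765ms @ 20/7 + 141.677ms (2/7)
6. 1558.442ms @ 22/7 + 141.677ms (2/7)
7. 1700.118ms @ 24/7 + 141.677ms (2/7)
8. 1841.795ms @ 26/7 + 141.677ms (2/7)

note 6 onset = 22/7b = 1558.442ms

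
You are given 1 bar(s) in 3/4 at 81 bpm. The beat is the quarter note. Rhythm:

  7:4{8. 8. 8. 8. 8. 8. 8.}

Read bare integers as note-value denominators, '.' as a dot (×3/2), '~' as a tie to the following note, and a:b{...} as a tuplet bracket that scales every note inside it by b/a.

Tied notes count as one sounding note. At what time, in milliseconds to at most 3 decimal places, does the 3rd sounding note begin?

1. 0.0ms @ 0 + 317.46ms (3/7)
2. 317.46ms @ 3/7 + 317.46ms (3/7)
3. 634.921ms @ 6/7 + 317.46ms (3/7)
4. 952.381ms @ 9/7 + 317.46ms (3/7)
5. 1269.841ms @ 12/7 + 317.46ms (3/7)
6. 1587.302ms @ 15/7 + 317.46ms (3/7)
7. 1904.762ms @ 18/7 + 317.46ms (3/7)

note 3 onset = 6/7b = 634.921ms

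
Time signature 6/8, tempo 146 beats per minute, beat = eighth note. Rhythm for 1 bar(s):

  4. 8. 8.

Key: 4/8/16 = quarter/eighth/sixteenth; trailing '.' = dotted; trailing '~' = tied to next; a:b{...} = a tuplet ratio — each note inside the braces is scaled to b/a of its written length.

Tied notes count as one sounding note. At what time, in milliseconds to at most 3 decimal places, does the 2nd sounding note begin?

1. 0.0ms @ 0 + 1232.877ms (3)
2. 1232.877ms @ 3 + 616.438ms (3/2)
3. 1849.315ms @ 9/2 + 616.438ms (3/2)

note 2 onset = 3b = 1232.877ms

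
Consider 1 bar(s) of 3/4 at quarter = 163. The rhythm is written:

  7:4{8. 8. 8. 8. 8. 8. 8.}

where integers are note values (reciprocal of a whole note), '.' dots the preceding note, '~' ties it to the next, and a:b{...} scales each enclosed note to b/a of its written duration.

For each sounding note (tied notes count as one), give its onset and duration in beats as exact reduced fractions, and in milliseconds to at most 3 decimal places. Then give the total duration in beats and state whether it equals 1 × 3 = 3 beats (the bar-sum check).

1) 0.0ms=0b +157.756ms=3/7b
2) 157.756ms=3/7b +157.756ms=3/7b
3) 315.513ms=6/7b +157.756ms=3/7b
4) 473.269ms=9/7b +157.756ms=3/7b
5) 631.025ms=12/7b +157.756ms=3/7b
6) 788.782ms=15/7b +157.756ms=3/7b
7) 946.538ms=18/7b +157.756ms=3/7b
Σ=3b of 3 (163bpm 3/4) — PASS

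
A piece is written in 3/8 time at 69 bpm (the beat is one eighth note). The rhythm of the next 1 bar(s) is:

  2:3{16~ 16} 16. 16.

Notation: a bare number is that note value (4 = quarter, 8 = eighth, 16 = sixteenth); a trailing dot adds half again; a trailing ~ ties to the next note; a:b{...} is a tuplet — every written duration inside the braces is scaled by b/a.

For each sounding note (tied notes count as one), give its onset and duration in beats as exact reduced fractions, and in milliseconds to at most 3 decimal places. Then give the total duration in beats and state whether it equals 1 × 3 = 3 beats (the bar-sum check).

1) 0.0ms=0b +1304.348ms=3/2b
2) 1304.348ms=3/2b +652.174ms=3/4b
3) 1956.522ms=9/4b +652.174ms=3/4b
Σ=3b of 3 (69bpm 3/8) — PASS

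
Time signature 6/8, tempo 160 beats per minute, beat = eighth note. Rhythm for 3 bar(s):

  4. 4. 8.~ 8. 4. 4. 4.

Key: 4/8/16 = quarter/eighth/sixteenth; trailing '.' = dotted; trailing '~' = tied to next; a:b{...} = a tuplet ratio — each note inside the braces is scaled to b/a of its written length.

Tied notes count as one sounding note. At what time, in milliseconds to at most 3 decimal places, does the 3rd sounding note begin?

note 3 onset = 6b = 2250.0ms

1. 0.0ms @ 0 + 1125.0ms (3)
2. 1125.0ms @ 3 + 1125.0ms (3)
3. 2250.0ms @ 6 + 1125.0ms (3)
4. 3375.0ms @ 9 + 1125.0ms (3)
5. 4500.0ms @ 12 + 1125.0ms (3)
6. 5625.0ms @ 15 + 1125.0ms (3)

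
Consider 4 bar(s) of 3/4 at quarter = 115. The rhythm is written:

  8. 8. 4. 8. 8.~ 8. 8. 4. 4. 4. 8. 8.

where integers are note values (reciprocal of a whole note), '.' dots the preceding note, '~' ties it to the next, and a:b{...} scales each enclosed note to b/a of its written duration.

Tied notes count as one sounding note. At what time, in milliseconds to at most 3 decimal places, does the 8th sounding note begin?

note 8 onset = 15/2b = 3913.043ms

1. 0.0ms @ 0 + 391.304ms (3/4)
2. 391.304ms @ 3/4 + 391.304ms (3/4)
3. 782.609ms @ 3/2 + 782.609ms (3/2)
4. 1565.217ms @ 3 + 391.304ms (3/4)
5. 1956.522ms @ 15/4 + 782.609ms (3/2)
6. 2739.13ms @ 21/4 + 391.304ms (3/4)
7. 3130.435ms @ 6 + 782.609ms (3/2)
8. 3913.043ms @ 15/2 + 782.609ms (3/2)
9. 4695.652ms @ 9 + 782.609ms (3/2)
10. 5478.261ms @ 21/2 + 391.304ms (3/4)
11. 5869.565ms @ 45/4 + 391.304ms (3/4)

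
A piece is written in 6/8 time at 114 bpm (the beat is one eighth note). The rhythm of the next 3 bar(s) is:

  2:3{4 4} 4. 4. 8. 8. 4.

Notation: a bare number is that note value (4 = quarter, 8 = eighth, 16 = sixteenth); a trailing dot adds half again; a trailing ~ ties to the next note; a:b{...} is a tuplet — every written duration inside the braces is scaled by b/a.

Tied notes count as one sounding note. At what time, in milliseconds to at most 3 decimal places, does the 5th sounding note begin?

note 5 onset = 12b = 6315.789ms

1. 0.0ms @ 0 + 1578.947ms (3)
2. 1578.947ms @ 3 + 1578.947ms (3)
3. 3157.895ms @ 6 + 1578.947ms (3)
4. 4736.842ms @ 9 + 1578.947ms (3)
5. 6315.789ms @ 12 + 789.474ms (3/2)
6. 7105.263ms @ 27/2 + 789.474ms (3/2)
7. 7894.737ms @ 15 + 1578.947ms (3)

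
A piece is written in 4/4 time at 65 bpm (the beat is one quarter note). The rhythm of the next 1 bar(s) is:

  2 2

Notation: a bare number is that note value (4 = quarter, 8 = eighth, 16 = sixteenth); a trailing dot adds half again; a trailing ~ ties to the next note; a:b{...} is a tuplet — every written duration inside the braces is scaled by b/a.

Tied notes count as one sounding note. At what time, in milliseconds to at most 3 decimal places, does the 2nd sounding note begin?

1. 0.0ms @ 0 + 1846.154ms (2)
2. 1846.154ms @ 2 + 1846.154ms (2)

note 2 onset = 2b = 1846.154ms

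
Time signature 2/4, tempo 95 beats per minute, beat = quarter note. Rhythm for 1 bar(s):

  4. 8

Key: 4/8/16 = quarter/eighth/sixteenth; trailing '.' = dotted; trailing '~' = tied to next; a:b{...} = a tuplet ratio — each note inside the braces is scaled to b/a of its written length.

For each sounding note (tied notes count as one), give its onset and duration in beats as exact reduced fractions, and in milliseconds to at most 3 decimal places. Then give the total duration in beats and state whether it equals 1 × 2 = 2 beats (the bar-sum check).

1) 0.0ms=0b +947.368ms=3/2b
2) 947.368ms=3/2b +315.789ms=1/2b
Σ=2b of 2 (95bpm 2/4) — PASS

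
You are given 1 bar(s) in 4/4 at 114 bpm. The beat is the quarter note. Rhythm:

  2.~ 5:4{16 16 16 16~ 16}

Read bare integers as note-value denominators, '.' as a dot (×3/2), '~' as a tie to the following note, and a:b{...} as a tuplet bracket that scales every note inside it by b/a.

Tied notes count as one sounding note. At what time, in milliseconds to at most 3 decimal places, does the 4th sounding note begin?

1. 0.0ms @ 0 + 1684.211ms (16/5)
2. 1684.211ms @ 16/5 + 105.263ms (1/5)
3. 1789.474ms @ 17/5 + 105.263ms (1/5)
4. 1894.737ms @ 18/5 + 210.526ms (2/5)

note 4 onset = 18/5b = 1894.737ms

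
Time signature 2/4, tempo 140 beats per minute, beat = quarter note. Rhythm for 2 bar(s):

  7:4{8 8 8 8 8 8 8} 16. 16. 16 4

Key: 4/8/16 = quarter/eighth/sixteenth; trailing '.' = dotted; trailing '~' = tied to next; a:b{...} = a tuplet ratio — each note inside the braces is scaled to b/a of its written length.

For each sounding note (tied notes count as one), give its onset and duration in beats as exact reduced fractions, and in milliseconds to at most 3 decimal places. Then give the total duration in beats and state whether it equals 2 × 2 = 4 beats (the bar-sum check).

1) 0.0ms=0b +122.449ms=2/7b
2) 122.449ms=2/7b +122.449ms=2/7b
3) 244.898ms=4/7b +122.449ms=2/7b
4) 367.347ms=6/7b +122.449ms=2/7b
5) 489.796ms=8/7b +122.449ms=2/7b
6) 612.245ms=10/7b +122.449ms=2/7b
7) 734.694ms=12/7b +122.449ms=2/7b
8) 857.143ms=2b +160.714ms=3/8b
9) 1017.857ms=19/8b +160.714ms=3/8b
10) 1178.571ms=11/4b +107.143ms=1/4b
11) 1285.714ms=3b +428.571ms=1b
Σ=4b of 4 (140bpm 2/4) — PASS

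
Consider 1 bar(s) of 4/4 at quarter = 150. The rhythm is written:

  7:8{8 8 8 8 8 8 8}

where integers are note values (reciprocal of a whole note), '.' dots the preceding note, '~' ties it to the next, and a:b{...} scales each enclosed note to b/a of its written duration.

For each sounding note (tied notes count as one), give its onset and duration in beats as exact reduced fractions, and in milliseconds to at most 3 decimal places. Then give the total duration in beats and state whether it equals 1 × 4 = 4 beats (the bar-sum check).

1) 0.0ms=0b +228.571ms=4/7b
2) 228.571ms=4/7b +228.571ms=4/7b
3) 457.143ms=8/7b +228.571ms=4/7b
4) 685.714ms=12/7b +228.571ms=4/7b
5) 914.286ms=16/7b +228.571ms=4/7b
6) 1142.857ms=20/7b +228.571ms=4/7b
7) 1371.429ms=24/7b +228.571ms=4/7b
Σ=4b of 4 (150bpm 4/4) — PASS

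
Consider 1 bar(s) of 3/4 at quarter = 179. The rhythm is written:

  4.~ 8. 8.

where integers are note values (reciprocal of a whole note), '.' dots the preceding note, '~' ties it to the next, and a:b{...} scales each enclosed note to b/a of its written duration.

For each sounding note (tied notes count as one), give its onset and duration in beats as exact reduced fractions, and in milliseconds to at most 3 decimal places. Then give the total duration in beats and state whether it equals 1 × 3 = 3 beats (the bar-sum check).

1) 0.0ms=0b +754.19ms=9/4b
2) 754.19ms=9/4b +251.397ms=3/4b
Σ=3b of 3 (179bpm 3/4) — PASS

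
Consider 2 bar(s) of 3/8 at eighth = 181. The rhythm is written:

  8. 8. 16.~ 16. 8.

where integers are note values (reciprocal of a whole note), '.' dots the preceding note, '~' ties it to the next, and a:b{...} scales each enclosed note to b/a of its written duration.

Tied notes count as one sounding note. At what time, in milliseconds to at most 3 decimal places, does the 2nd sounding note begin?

1. 0.0ms @ 0 + 497.238ms (3/2)
2. 497.238ms @ 3/2 + 497.238ms (3/2)
3. 994.475ms @ 3 + 497.238ms (3/2)
4. 1491.713ms @ 9/2 + 497.238ms (3/2)

note 2 onset = 3/2b = 497.238ms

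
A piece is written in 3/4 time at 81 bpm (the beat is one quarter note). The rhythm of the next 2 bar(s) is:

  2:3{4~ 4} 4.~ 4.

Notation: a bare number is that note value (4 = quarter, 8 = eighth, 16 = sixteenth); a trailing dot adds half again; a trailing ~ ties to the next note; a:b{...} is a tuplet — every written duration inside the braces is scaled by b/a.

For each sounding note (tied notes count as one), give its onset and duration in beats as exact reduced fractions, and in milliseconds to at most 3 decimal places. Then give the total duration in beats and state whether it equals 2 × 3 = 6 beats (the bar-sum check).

1) 0.0ms=0b +2222.222ms=3b
2) 2222.222ms=3b +2222.222ms=3b
Σ=6b of 6 (81bpm 3/4) — PASS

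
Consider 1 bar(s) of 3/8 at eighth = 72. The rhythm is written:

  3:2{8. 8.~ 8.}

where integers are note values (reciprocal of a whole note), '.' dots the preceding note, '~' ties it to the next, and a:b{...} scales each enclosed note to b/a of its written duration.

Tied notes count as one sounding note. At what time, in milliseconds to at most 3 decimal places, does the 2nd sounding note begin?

note 2 onset = 1b = 833.333ms

1. 0.0ms @ 0 + 833.333ms (1)
2. 833.333ms @ 1 + 1666.667ms (2)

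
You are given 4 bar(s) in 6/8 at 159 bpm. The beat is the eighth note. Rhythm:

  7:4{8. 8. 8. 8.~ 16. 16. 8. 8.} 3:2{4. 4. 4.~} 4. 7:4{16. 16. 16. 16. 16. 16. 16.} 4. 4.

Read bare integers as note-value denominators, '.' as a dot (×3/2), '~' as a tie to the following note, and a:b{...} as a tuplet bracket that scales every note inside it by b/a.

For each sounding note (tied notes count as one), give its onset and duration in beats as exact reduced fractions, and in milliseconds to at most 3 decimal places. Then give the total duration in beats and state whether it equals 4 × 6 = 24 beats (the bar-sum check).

1) 0.0ms=0b +323.45ms=6/7b
2) 323.45ms=6/7b +323.45ms=6/7b
3) 646.9ms=12/7b +323.45ms=6/7b
4) 970.35ms=18/7b +485.175ms=9/7b
5) 1455.526ms=27/7b +161.725ms=3/7b
6) 1617.251ms=30/7b +323.45ms=6/7b
7) 1940.701ms=36/7b +323.45ms=6/7b
8) 2264.151ms=6b +754.717ms=2b
9) 3018.868ms=8b +754.717ms=2b
10) 3773.585ms=10b +1886.792ms=5b
11) 5660.377ms=15b +161.725ms=3/7b
12) 5822.102ms=108/7b +161.725ms=3/7b
13) 5983.827ms=111/7b +161.725ms=3/7b
14) 6145.553ms=114/7b +161.725ms=3/7b
15) 6307.278ms=117/7b +161.725ms=3/7b
16) 6469.003ms=120/7b +161.725ms=3/7b
17) 6630.728ms=123/7b +161.725ms=3/7b
18) 6792.453ms=18b +1132.075ms=3b
19) 7924.528ms=21b +1132.075ms=3b
Σ=24b of 24 (159bpm 6/8) — PASS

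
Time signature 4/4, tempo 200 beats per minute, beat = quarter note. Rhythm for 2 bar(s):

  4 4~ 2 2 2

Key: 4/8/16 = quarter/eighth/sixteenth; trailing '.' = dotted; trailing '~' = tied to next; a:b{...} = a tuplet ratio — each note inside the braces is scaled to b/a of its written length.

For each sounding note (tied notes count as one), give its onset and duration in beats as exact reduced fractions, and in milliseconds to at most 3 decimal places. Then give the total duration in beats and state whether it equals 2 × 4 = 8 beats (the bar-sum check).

1) 0.0ms=0b +300.0ms=1b
2) 300.0ms=1b +900.0ms=3b
3) 1200.0ms=4b +600.0ms=2b
4) 1800.0ms=6b +600.0ms=2b
Σ=8b of 8 (200bpm 4/4) — PASS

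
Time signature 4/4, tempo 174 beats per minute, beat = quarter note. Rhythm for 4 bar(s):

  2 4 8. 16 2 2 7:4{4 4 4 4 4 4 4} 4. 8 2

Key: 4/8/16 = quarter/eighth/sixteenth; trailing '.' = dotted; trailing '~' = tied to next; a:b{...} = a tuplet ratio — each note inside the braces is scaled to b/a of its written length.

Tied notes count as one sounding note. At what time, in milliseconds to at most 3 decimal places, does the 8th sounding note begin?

note 8 onset = 60/7b = 2955.665ms

1. 0.0ms @ 0 + 689.655ms (2)
2. 689.655ms @ 2 + 344.828ms (1)
3. 1034.483ms @ 3 + 258.621ms (3/4)
4. 1293.103ms @ 15/4 + 86.207ms (1/4)
5. 1379.31ms @ 4 + 689.655ms (2)
6. 2068.966ms @ 6 + 689.655ms (2)
7. 2758.621ms @ 8 + 197.044ms (4/7)
8. 2955.665ms @ 60/7 + 197.044ms (4/7)
9. 3152.709ms @ 64/7 + 197.044ms (4/7)
10. 3349.754ms @ 68/7 + 197.044ms (4/7)
11. 3546.798ms @ 72/7 + 197.044ms (4/7)
12. 3743.842ms @ 76/7 + 197.044ms (4/7)
13. 3940.887ms @ 80/7 + 197.044ms (4/7)
14. 4137.931ms @ 12 + 517.241ms (3/2)
15. 4655.172ms @ 27/2 + 172.414ms (1/2)
16. 4827.586ms @ 14 + 689.655ms (2)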